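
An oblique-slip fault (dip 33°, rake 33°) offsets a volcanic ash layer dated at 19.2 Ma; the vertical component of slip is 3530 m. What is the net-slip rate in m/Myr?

dip-slip = throw / sin(dip) = 3530 / sin(33°) = 6481 m
net slip = dip-slip / sin(rake) = 6481 / sin(33°) = 11900 m
rate = 11900 m / 19.2 Ma = 0.000620 m/yr = 620 m/Myr

620 m/Myr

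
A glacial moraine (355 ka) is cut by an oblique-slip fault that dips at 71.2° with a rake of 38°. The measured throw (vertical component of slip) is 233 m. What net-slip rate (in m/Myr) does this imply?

dip-slip = throw / sin(dip) = 233 / sin(71.2°) = 246.1 m
net slip = dip-slip / sin(rake) = 246.1 / sin(38°) = 399.8 m
rate = 399.8 m / 355 ka = 0.00113 m/yr = 1130 m/Myr

1130 m/Myr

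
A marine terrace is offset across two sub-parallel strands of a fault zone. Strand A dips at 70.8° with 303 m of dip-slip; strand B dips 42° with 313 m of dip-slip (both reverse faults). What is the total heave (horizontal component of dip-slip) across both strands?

332 m

heave_A = 303 × cos(70.8°) = 99.65 m
heave_B = 313 × cos(42°) = 232.6 m
total = 99.65 + 232.6 = 332 m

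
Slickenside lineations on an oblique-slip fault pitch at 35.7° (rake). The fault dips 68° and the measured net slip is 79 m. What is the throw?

dip-slip = net slip × sin(rake) = 79 m × sin(35.7°) = 46.10 m
throw = dip-slip × sin(dip) = 46.10 × sin(68°) = 42.7 m

42.7 m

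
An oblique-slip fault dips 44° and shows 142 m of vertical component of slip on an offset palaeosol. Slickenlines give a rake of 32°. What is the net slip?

dip-slip = throw / sin(dip) = 142 / sin(44°) = 204.4 m
net slip = dip-slip / sin(rake) = 204.4 / sin(32°) = 386 m

386 m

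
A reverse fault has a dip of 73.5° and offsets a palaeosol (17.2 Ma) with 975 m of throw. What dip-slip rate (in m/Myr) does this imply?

59.1 m/Myr

dip-slip = throw / sin(dip) = 975 m / sin(73.5°) = 1017 m
rate = 1017 m / 17.2 Ma = 0.0000591 m/yr = 59.1 m/Myr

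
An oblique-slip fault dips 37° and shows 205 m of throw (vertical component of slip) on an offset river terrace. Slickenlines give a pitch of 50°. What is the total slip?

dip-slip = throw / sin(dip) = 205 / sin(37°) = 340.6 m
net slip = dip-slip / sin(rake) = 340.6 / sin(50°) = 445 m

445 m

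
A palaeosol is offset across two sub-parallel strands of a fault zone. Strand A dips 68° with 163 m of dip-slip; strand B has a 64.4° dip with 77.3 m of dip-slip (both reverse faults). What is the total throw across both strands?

221 m

throw_A = 163 × sin(68°) = 151.1 m
throw_B = 77.3 × sin(64.4°) = 69.71 m
total = 151.1 + 69.71 = 221 m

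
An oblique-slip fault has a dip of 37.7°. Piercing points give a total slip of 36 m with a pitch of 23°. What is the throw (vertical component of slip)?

8.60 m

dip-slip = net slip × sin(rake) = 36 m × sin(23°) = 14.07 m
throw = dip-slip × sin(dip) = 14.07 × sin(37.7°) = 8.60 m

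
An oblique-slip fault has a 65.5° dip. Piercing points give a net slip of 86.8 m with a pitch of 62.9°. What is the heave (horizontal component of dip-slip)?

dip-slip = net slip × sin(rake) = 86.8 m × sin(62.9°) = 77.27 m
heave = dip-slip × cos(dip) = 77.27 × cos(65.5°) = 32 m

32 m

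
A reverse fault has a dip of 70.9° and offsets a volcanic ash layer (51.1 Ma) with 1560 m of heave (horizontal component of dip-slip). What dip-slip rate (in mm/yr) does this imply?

dip-slip = heave / cos(dip) = 1560 m / cos(70.9°) = 4767 m
rate = 4767 m / 51.1 Ma = 0.0000933 m/yr = 0.0933 mm/yr

0.0933 mm/yr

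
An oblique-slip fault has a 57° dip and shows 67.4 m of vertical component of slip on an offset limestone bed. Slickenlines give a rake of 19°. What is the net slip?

247 m

dip-slip = throw / sin(dip) = 67.4 / sin(57°) = 80.37 m
net slip = dip-slip / sin(rake) = 80.37 / sin(19°) = 247 m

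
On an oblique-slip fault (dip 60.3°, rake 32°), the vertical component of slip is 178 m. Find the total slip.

dip-slip = throw / sin(dip) = 178 / sin(60.3°) = 204.9 m
net slip = dip-slip / sin(rake) = 204.9 / sin(32°) = 387 m

387 m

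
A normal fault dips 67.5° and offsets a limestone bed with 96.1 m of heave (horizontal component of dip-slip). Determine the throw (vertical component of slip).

throw = heave × tan(dip) = 96.1 × tan(67.5°) = 232 m

232 m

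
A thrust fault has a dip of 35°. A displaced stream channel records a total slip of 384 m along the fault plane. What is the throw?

throw = dip-slip × sin(dip) = 384 m × sin(35°) = 220 m

220 m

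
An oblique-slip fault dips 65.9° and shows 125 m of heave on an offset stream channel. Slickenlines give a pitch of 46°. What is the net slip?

426 m

dip-slip = heave / cos(dip) = 125 / cos(65.9°) = 306.1 m
net slip = dip-slip / sin(rake) = 306.1 / sin(46°) = 426 m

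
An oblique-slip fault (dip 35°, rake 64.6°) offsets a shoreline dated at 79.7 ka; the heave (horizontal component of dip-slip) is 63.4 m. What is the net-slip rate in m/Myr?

dip-slip = heave / cos(dip) = 63.4 / cos(35°) = 77.40 m
net slip = dip-slip / sin(rake) = 77.40 / sin(64.6°) = 85.68 m
rate = 85.68 m / 79.7 ka = 0.00108 m/yr = 1080 m/Myr

1080 m/Myr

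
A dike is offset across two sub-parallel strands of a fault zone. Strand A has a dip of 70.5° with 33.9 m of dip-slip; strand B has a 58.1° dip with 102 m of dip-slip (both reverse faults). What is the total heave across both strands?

heave_A = 33.9 × cos(70.5°) = 11.32 m
heave_B = 102 × cos(58.1°) = 53.90 m
total = 11.32 + 53.90 = 65.2 m

65.2 m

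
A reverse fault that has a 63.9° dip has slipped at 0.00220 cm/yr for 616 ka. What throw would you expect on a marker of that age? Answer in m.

12.2 m

dip-slip = rate × time = 0.00220 cm/yr × 616 ka = 13.55 m
throw = dip-slip × sin(dip) = 13.55 × sin(63.9°) = 12.2 m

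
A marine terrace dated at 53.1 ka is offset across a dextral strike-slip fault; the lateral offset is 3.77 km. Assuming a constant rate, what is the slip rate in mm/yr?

rate = 3.77 km / 53.1 ka = 0.0710 m/yr = 71 mm/yr

71 mm/yr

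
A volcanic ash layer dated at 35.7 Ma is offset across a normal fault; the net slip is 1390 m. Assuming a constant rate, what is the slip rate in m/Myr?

38.9 m/Myr

rate = 1390 m / 35.7 Ma = 0.0000389 m/yr = 38.9 m/Myr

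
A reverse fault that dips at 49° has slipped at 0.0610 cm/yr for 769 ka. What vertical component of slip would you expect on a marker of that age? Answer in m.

dip-slip = rate × time = 0.0610 cm/yr × 769 ka = 469.1 m
throw = dip-slip × sin(dip) = 469.1 × sin(49°) = 354 m

354 m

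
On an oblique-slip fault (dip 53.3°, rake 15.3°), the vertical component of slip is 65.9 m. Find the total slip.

311 m

dip-slip = throw / sin(dip) = 65.9 / sin(53.3°) = 82.19 m
net slip = dip-slip / sin(rake) = 82.19 / sin(15.3°) = 311 m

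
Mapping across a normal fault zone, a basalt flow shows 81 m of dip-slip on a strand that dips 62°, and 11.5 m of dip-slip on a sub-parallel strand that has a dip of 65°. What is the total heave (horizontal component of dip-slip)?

heave_A = 81 × cos(62°) = 38.03 m
heave_B = 11.5 × cos(65°) = 4.860 m
total = 38.03 + 4.860 = 42.9 m

42.9 m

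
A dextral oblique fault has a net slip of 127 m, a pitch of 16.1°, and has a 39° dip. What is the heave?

27.4 m

dip-slip = net slip × sin(rake) = 127 m × sin(16.1°) = 35.22 m
heave = dip-slip × cos(dip) = 35.22 × cos(39°) = 27.4 m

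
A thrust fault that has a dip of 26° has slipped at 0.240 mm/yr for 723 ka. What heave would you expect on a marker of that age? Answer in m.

dip-slip = rate × time = 0.240 mm/yr × 723 ka = 173.5 m
heave = dip-slip × cos(dip) = 173.5 × cos(26°) = 156 m

156 m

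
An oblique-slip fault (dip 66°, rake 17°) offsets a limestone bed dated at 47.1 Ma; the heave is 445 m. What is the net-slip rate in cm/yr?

dip-slip = heave / cos(dip) = 445 / cos(66°) = 1094 m
net slip = dip-slip / sin(rake) = 1094 / sin(17°) = 3742 m
rate = 3742 m / 47.1 Ma = 0.0000794 m/yr = 0.00794 cm/yr

0.00794 cm/yr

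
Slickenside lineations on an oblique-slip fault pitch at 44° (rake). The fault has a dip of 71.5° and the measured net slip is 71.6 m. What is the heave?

15.8 m

dip-slip = net slip × sin(rake) = 71.6 m × sin(44°) = 49.74 m
heave = dip-slip × cos(dip) = 49.74 × cos(71.5°) = 15.8 m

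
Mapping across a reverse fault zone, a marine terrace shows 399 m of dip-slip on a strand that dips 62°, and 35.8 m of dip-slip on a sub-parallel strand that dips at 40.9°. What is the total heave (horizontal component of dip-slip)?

214 m

heave_A = 399 × cos(62°) = 187.3 m
heave_B = 35.8 × cos(40.9°) = 27.06 m
total = 187.3 + 27.06 = 214 m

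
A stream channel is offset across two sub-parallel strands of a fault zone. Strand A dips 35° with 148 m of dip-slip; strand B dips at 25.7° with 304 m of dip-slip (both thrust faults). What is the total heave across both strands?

heave_A = 148 × cos(35°) = 121.2 m
heave_B = 304 × cos(25.7°) = 273.9 m
total = 121.2 + 273.9 = 395 m

395 m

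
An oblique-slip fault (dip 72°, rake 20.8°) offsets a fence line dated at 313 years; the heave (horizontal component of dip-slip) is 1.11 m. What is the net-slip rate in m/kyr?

dip-slip = heave / cos(dip) = 1.11 / cos(72°) = 3.592 m
net slip = dip-slip / sin(rake) = 3.592 / sin(20.8°) = 10.12 m
rate = 10.12 m / 313 years = 0.0323 m/yr = 32.3 m/kyr

32.3 m/kyr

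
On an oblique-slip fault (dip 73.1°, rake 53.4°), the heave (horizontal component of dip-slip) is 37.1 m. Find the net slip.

dip-slip = heave / cos(dip) = 37.1 / cos(73.1°) = 127.6 m
net slip = dip-slip / sin(rake) = 127.6 / sin(53.4°) = 159 m

159 m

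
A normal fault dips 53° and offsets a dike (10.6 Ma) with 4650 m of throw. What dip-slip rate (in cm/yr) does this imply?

dip-slip = throw / sin(dip) = 4650 m / sin(53°) = 5822 m
rate = 5822 m / 10.6 Ma = 0.000549 m/yr = 0.0549 cm/yr

0.0549 cm/yr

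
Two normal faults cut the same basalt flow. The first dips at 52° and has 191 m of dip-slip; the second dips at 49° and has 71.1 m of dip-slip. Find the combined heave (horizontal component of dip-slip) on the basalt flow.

164 m

heave_A = 191 × cos(52°) = 117.6 m
heave_B = 71.1 × cos(49°) = 46.65 m
total = 117.6 + 46.65 = 164 m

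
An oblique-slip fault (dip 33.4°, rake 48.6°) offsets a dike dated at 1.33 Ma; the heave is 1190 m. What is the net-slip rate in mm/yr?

dip-slip = heave / cos(dip) = 1190 / cos(33.4°) = 1425 m
net slip = dip-slip / sin(rake) = 1425 / sin(48.6°) = 1900 m
rate = 1900 m / 1.33 Ma = 0.00143 m/yr = 1.43 mm/yr

1.43 mm/yr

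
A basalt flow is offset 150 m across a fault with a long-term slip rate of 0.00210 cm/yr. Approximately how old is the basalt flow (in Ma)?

7.14 Ma

age = offset / rate = 150 m / (0.00210 cm/yr) = 7.14e+06 yr = 7.14 Ma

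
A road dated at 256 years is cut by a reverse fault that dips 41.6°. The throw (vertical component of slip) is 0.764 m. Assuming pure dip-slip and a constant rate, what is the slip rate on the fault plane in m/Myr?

dip-slip = throw / sin(dip) = 0.764 m / sin(41.6°) = 1.151 m
rate = 1.151 m / 256 years = 0.00450 m/yr = 4500 m/Myr

4500 m/Myr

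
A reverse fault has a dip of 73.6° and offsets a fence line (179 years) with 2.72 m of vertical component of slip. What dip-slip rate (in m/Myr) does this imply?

dip-slip = throw / sin(dip) = 2.72 m / sin(73.6°) = 2.835 m
rate = 2.835 m / 179 years = 0.0158 m/yr = 15800 m/Myr

15800 m/Myr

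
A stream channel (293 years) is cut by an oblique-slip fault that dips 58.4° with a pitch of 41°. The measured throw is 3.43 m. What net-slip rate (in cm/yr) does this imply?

2.09 cm/yr

dip-slip = throw / sin(dip) = 3.43 / sin(58.4°) = 4.027 m
net slip = dip-slip / sin(rake) = 4.027 / sin(41°) = 6.138 m
rate = 6.138 m / 293 years = 0.0209 m/yr = 2.09 cm/yr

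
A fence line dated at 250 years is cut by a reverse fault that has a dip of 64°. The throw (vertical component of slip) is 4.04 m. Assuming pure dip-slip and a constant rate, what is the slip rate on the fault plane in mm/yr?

dip-slip = throw / sin(dip) = 4.04 m / sin(64°) = 4.495 m
rate = 4.495 m / 250 years = 0.0180 m/yr = 18 mm/yr

18 mm/yr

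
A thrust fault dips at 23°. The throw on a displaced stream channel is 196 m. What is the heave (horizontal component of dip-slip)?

heave = throw / tan(dip) = 196 / tan(23°) = 462 m

462 m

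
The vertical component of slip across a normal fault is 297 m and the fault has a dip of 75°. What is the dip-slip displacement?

dip-slip = throw / sin(dip) = 297 / sin(75°) = 307 m

307 m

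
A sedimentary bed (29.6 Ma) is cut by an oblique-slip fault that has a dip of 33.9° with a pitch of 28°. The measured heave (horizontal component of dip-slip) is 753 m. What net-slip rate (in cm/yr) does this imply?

0.00653 cm/yr

dip-slip = heave / cos(dip) = 753 / cos(33.9°) = 907.2 m
net slip = dip-slip / sin(rake) = 907.2 / sin(28°) = 1932 m
rate = 1932 m / 29.6 Ma = 0.0000653 m/yr = 0.00653 cm/yr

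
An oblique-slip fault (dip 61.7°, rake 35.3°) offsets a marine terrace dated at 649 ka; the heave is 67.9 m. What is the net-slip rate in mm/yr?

dip-slip = heave / cos(dip) = 67.9 / cos(61.7°) = 143.2 m
net slip = dip-slip / sin(rake) = 143.2 / sin(35.3°) = 247.9 m
rate = 247.9 m / 649 ka = 0.000382 m/yr = 0.382 mm/yr

0.382 mm/yr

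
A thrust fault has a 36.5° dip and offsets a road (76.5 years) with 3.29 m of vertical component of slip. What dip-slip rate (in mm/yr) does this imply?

72.3 mm/yr

dip-slip = throw / sin(dip) = 3.29 m / sin(36.5°) = 5.531 m
rate = 5.531 m / 76.5 years = 0.0723 m/yr = 72.3 mm/yr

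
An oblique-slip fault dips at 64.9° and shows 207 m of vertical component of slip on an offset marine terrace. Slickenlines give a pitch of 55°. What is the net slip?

279 m

dip-slip = throw / sin(dip) = 207 / sin(64.9°) = 228.6 m
net slip = dip-slip / sin(rake) = 228.6 / sin(55°) = 279 m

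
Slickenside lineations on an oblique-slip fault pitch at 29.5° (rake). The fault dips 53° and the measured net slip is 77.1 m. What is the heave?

22.8 m

dip-slip = net slip × sin(rake) = 77.1 m × sin(29.5°) = 37.97 m
heave = dip-slip × cos(dip) = 37.97 × cos(53°) = 22.8 m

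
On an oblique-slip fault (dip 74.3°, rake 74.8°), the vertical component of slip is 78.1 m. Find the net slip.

84.1 m

dip-slip = throw / sin(dip) = 78.1 / sin(74.3°) = 81.13 m
net slip = dip-slip / sin(rake) = 81.13 / sin(74.8°) = 84.1 m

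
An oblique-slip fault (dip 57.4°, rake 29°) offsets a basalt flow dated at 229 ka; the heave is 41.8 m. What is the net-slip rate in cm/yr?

dip-slip = heave / cos(dip) = 41.8 / cos(57.4°) = 77.58 m
net slip = dip-slip / sin(rake) = 77.58 / sin(29°) = 160 m
rate = 160 m / 229 ka = 0.000699 m/yr = 0.0699 cm/yr

0.0699 cm/yr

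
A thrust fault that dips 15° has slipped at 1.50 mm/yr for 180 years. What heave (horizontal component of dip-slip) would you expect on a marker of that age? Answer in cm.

dip-slip = rate × time = 1.50 mm/yr × 180 years = 0.2700 m
heave = dip-slip × cos(dip) = 0.2700 × cos(15°) = 0.261 m = 26.1 cm

26.1 cm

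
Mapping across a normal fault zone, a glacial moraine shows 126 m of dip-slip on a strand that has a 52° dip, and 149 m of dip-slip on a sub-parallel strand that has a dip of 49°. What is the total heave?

175 m

heave_A = 126 × cos(52°) = 77.57 m
heave_B = 149 × cos(49°) = 97.75 m
total = 77.57 + 97.75 = 175 m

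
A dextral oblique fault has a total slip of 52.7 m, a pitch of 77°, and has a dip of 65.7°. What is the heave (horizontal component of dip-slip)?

21.1 m

dip-slip = net slip × sin(rake) = 52.7 m × sin(77°) = 51.35 m
heave = dip-slip × cos(dip) = 51.35 × cos(65.7°) = 21.1 m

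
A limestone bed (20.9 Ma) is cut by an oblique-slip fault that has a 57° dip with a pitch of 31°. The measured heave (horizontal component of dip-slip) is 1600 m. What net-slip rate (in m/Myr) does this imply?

dip-slip = heave / cos(dip) = 1600 / cos(57°) = 2938 m
net slip = dip-slip / sin(rake) = 2938 / sin(31°) = 5704 m
rate = 5704 m / 20.9 Ma = 0.000273 m/yr = 273 m/Myr

273 m/Myr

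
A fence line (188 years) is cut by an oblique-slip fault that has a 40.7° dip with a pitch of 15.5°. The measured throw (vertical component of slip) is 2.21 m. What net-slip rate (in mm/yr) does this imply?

dip-slip = throw / sin(dip) = 2.21 / sin(40.7°) = 3.389 m
net slip = dip-slip / sin(rake) = 3.389 / sin(15.5°) = 12.68 m
rate = 12.68 m / 188 years = 0.0675 m/yr = 67.5 mm/yr

67.5 mm/yr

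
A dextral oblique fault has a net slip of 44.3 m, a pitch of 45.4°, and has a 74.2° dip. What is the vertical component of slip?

dip-slip = net slip × sin(rake) = 44.3 m × sin(45.4°) = 31.54 m
throw = dip-slip × sin(dip) = 31.54 × sin(74.2°) = 30.4 m

30.4 m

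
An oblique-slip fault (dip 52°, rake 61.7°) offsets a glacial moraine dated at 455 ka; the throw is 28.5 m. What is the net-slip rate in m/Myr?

dip-slip = throw / sin(dip) = 28.5 / sin(52°) = 36.17 m
net slip = dip-slip / sin(rake) = 36.17 / sin(61.7°) = 41.08 m
rate = 41.08 m / 455 ka = 0.0000903 m/yr = 90.3 m/Myr

90.3 m/Myr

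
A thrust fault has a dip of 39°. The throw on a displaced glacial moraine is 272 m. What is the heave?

336 m

heave = throw / tan(dip) = 272 / tan(39°) = 336 m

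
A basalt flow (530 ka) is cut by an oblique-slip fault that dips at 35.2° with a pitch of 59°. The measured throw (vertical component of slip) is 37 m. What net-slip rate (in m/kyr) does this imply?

0.141 m/kyr

dip-slip = throw / sin(dip) = 37 / sin(35.2°) = 64.19 m
net slip = dip-slip / sin(rake) = 64.19 / sin(59°) = 74.88 m
rate = 74.88 m / 530 ka = 0.000141 m/yr = 0.141 m/kyr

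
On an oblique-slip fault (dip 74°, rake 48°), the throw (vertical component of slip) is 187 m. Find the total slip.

dip-slip = throw / sin(dip) = 187 / sin(74°) = 194.5 m
net slip = dip-slip / sin(rake) = 194.5 / sin(48°) = 262 m

262 m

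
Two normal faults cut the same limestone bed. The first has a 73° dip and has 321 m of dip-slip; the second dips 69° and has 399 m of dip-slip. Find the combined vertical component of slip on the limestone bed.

679 m

throw_A = 321 × sin(73°) = 307 m
throw_B = 399 × sin(69°) = 372.5 m
total = 307 + 372.5 = 679 m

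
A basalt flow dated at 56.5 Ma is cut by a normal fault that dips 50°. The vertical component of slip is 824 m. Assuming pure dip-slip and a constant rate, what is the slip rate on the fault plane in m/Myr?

dip-slip = throw / sin(dip) = 824 m / sin(50°) = 1076 m
rate = 1076 m / 56.5 Ma = 0.0000190 m/yr = 19 m/Myr

19 m/Myr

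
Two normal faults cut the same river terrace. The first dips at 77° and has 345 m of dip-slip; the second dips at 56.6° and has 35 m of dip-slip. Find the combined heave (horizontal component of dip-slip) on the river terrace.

96.9 m

heave_A = 345 × cos(77°) = 77.61 m
heave_B = 35 × cos(56.6°) = 19.27 m
total = 77.61 + 19.27 = 96.9 m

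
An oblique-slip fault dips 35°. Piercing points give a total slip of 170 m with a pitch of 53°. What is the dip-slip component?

136 m

dip-slip = net slip × sin(rake) = 170 m × sin(53°) = 136 m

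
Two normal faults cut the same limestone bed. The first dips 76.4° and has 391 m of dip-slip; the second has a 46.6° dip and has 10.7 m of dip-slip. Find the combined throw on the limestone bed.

throw_A = 391 × sin(76.4°) = 380 m
throw_B = 10.7 × sin(46.6°) = 7.774 m
total = 380 + 7.774 = 388 m

388 m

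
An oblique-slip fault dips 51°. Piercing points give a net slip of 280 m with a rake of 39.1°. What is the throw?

137 m

dip-slip = net slip × sin(rake) = 280 m × sin(39.1°) = 176.6 m
throw = dip-slip × sin(dip) = 176.6 × sin(51°) = 137 m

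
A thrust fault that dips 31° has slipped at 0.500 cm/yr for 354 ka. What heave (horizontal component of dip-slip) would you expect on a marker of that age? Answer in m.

1520 m

dip-slip = rate × time = 0.500 cm/yr × 354 ka = 1770 m
heave = dip-slip × cos(dip) = 1770 × cos(31°) = 1520 m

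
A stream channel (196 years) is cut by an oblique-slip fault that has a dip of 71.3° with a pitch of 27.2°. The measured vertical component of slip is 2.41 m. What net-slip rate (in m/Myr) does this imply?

28400 m/Myr

dip-slip = throw / sin(dip) = 2.41 / sin(71.3°) = 2.544 m
net slip = dip-slip / sin(rake) = 2.544 / sin(27.2°) = 5.566 m
rate = 5.566 m / 196 years = 0.0284 m/yr = 28400 m/Myr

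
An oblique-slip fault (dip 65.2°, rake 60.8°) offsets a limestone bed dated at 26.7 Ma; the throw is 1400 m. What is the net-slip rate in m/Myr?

dip-slip = throw / sin(dip) = 1400 / sin(65.2°) = 1542 m
net slip = dip-slip / sin(rake) = 1542 / sin(60.8°) = 1767 m
rate = 1767 m / 26.7 Ma = 0.0000662 m/yr = 66.2 m/Myr

66.2 m/Myr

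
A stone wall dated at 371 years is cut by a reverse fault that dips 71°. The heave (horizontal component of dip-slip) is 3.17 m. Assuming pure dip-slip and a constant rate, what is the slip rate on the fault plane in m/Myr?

dip-slip = heave / cos(dip) = 3.17 m / cos(71°) = 9.737 m
rate = 9.737 m / 371 years = 0.0262 m/yr = 26200 m/Myr

26200 m/Myr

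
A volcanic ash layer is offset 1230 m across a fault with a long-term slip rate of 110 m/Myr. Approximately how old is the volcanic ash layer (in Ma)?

11.2 Ma

age = offset / rate = 1230 m / (110 m/Myr) = 1.12e+07 yr = 11.2 Ma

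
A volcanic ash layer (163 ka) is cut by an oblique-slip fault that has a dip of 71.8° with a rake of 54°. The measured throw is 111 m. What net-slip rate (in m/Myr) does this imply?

886 m/Myr

dip-slip = throw / sin(dip) = 111 / sin(71.8°) = 116.8 m
net slip = dip-slip / sin(rake) = 116.8 / sin(54°) = 144.4 m
rate = 144.4 m / 163 ka = 0.000886 m/yr = 886 m/Myr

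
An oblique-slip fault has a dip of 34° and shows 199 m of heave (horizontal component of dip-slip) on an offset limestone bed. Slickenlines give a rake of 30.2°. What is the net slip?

dip-slip = heave / cos(dip) = 199 / cos(34°) = 240 m
net slip = dip-slip / sin(rake) = 240 / sin(30.2°) = 477 m

477 m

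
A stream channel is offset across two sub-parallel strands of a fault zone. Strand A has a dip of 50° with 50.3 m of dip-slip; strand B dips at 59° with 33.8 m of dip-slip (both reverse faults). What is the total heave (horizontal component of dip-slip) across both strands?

49.7 m

heave_A = 50.3 × cos(50°) = 32.33 m
heave_B = 33.8 × cos(59°) = 17.41 m
total = 32.33 + 17.41 = 49.7 m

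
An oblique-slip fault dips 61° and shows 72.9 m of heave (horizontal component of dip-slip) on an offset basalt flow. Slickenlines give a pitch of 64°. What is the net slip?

dip-slip = heave / cos(dip) = 72.9 / cos(61°) = 150.4 m
net slip = dip-slip / sin(rake) = 150.4 / sin(64°) = 167 m

167 m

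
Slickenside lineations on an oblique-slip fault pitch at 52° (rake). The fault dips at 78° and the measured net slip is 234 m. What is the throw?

180 m

dip-slip = net slip × sin(rake) = 234 m × sin(52°) = 184.4 m
throw = dip-slip × sin(dip) = 184.4 × sin(78°) = 180 m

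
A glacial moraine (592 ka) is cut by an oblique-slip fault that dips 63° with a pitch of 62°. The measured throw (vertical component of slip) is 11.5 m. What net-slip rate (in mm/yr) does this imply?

dip-slip = throw / sin(dip) = 11.5 / sin(63°) = 12.91 m
net slip = dip-slip / sin(rake) = 12.91 / sin(62°) = 14.62 m
rate = 14.62 m / 592 ka = 0.0000247 m/yr = 0.0247 mm/yr

0.0247 mm/yr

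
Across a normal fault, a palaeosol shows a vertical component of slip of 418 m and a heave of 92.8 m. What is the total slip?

net slip = √(throw² + heave²) = √(418² + 92.8²) = 428 m

428 m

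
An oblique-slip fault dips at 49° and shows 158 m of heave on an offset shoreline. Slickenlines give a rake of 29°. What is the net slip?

dip-slip = heave / cos(dip) = 158 / cos(49°) = 240.8 m
net slip = dip-slip / sin(rake) = 240.8 / sin(29°) = 497 m

497 m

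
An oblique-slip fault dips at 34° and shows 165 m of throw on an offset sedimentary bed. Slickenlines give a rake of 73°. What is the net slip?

dip-slip = throw / sin(dip) = 165 / sin(34°) = 295.1 m
net slip = dip-slip / sin(rake) = 295.1 / sin(73°) = 309 m

309 m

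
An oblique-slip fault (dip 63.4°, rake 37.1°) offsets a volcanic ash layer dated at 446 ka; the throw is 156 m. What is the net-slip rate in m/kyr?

0.649 m/kyr

dip-slip = throw / sin(dip) = 156 / sin(63.4°) = 174.5 m
net slip = dip-slip / sin(rake) = 174.5 / sin(37.1°) = 289.2 m
rate = 289.2 m / 446 ka = 0.000649 m/yr = 0.649 m/kyr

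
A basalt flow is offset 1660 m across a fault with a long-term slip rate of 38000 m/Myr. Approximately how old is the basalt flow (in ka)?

43.7 ka

age = offset / rate = 1660 m / (38000 m/Myr) = 43700 yr = 43.7 ka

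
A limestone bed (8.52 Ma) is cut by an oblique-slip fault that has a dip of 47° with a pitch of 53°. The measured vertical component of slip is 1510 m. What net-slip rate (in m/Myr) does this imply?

dip-slip = throw / sin(dip) = 1510 / sin(47°) = 2065 m
net slip = dip-slip / sin(rake) = 2065 / sin(53°) = 2585 m
rate = 2585 m / 8.52 Ma = 0.000303 m/yr = 303 m/Myr

303 m/Myr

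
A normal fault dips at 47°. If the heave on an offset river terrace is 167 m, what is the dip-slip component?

dip-slip = heave / cos(dip) = 167 / cos(47°) = 245 m

245 m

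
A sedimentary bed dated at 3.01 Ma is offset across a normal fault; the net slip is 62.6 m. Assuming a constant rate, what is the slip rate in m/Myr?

20.8 m/Myr

rate = 62.6 m / 3.01 Ma = 0.0000208 m/yr = 20.8 m/Myr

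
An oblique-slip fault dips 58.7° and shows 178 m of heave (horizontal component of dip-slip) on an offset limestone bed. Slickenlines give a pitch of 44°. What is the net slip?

493 m

dip-slip = heave / cos(dip) = 178 / cos(58.7°) = 342.6 m
net slip = dip-slip / sin(rake) = 342.6 / sin(44°) = 493 m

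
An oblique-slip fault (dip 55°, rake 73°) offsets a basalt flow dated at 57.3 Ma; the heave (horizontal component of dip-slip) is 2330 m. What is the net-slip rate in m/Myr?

dip-slip = heave / cos(dip) = 2330 / cos(55°) = 4062 m
net slip = dip-slip / sin(rake) = 4062 / sin(73°) = 4248 m
rate = 4248 m / 57.3 Ma = 0.0000741 m/yr = 74.1 m/Myr

74.1 m/Myr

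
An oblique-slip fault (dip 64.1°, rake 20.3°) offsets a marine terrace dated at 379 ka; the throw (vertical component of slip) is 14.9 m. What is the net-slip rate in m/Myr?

126 m/Myr

dip-slip = throw / sin(dip) = 14.9 / sin(64.1°) = 16.56 m
net slip = dip-slip / sin(rake) = 16.56 / sin(20.3°) = 47.74 m
rate = 47.74 m / 379 ka = 0.000126 m/yr = 126 m/Myr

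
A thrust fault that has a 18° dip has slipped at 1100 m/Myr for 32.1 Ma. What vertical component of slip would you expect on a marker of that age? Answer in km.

10.9 km

dip-slip = rate × time = 1100 m/Myr × 32.1 Ma = 35310 m
throw = dip-slip × sin(dip) = 35310 × sin(18°) = 10900 m = 10.9 km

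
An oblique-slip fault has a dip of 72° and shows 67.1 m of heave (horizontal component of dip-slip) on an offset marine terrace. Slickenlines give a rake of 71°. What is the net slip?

230 m

dip-slip = heave / cos(dip) = 67.1 / cos(72°) = 217.1 m
net slip = dip-slip / sin(rake) = 217.1 / sin(71°) = 230 m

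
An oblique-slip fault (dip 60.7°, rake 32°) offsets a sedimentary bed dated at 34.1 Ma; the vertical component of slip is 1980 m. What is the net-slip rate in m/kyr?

dip-slip = throw / sin(dip) = 1980 / sin(60.7°) = 2270 m
net slip = dip-slip / sin(rake) = 2270 / sin(32°) = 4285 m
rate = 4285 m / 34.1 Ma = 0.000126 m/yr = 0.126 m/kyr

0.126 m/kyr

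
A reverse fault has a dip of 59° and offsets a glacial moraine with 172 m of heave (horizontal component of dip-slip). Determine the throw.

throw = heave × tan(dip) = 172 × tan(59°) = 286 m

286 m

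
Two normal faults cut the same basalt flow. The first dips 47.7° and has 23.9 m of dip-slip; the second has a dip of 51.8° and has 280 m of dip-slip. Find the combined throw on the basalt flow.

238 m

throw_A = 23.9 × sin(47.7°) = 17.68 m
throw_B = 280 × sin(51.8°) = 220 m
total = 17.68 + 220 = 238 m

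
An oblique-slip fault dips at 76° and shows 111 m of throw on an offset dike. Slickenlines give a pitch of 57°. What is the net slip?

136 m

dip-slip = throw / sin(dip) = 111 / sin(76°) = 114.4 m
net slip = dip-slip / sin(rake) = 114.4 / sin(57°) = 136 m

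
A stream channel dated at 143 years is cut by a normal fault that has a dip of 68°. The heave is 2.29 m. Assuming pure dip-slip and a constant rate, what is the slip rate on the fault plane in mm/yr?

dip-slip = heave / cos(dip) = 2.29 m / cos(68°) = 6.113 m
rate = 6.113 m / 143 years = 0.0427 m/yr = 42.7 mm/yr

42.7 mm/yr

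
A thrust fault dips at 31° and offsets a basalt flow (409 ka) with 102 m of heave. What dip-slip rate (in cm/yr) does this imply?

dip-slip = heave / cos(dip) = 102 m / cos(31°) = 119 m
rate = 119 m / 409 ka = 0.000291 m/yr = 0.0291 cm/yr

0.0291 cm/yr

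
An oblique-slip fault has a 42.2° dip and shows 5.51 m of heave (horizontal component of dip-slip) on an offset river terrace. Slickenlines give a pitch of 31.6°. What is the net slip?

dip-slip = heave / cos(dip) = 5.51 / cos(42.2°) = 7.438 m
net slip = dip-slip / sin(rake) = 7.438 / sin(31.6°) = 14.2 m

14.2 m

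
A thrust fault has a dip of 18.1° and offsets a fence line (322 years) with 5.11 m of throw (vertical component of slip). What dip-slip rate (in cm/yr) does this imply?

5.11 cm/yr

dip-slip = throw / sin(dip) = 5.11 m / sin(18.1°) = 16.45 m
rate = 16.45 m / 322 years = 0.0511 m/yr = 5.11 cm/yr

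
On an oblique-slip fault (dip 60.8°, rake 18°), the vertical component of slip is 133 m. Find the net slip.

493 m

dip-slip = throw / sin(dip) = 133 / sin(60.8°) = 152.4 m
net slip = dip-slip / sin(rake) = 152.4 / sin(18°) = 493 m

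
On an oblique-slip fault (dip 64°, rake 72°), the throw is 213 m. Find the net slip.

249 m

dip-slip = throw / sin(dip) = 213 / sin(64°) = 237 m
net slip = dip-slip / sin(rake) = 237 / sin(72°) = 249 m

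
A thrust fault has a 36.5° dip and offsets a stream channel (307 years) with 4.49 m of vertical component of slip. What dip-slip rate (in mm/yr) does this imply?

24.6 mm/yr

dip-slip = throw / sin(dip) = 4.49 m / sin(36.5°) = 7.548 m
rate = 7.548 m / 307 years = 0.0246 m/yr = 24.6 mm/yr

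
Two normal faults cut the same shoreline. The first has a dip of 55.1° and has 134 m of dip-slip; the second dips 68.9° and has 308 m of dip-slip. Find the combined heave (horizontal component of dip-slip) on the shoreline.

188 m

heave_A = 134 × cos(55.1°) = 76.67 m
heave_B = 308 × cos(68.9°) = 110.9 m
total = 76.67 + 110.9 = 188 m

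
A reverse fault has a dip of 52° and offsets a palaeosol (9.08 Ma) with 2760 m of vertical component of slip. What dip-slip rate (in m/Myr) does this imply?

386 m/Myr

dip-slip = throw / sin(dip) = 2760 m / sin(52°) = 3502 m
rate = 3502 m / 9.08 Ma = 0.000386 m/yr = 386 m/Myr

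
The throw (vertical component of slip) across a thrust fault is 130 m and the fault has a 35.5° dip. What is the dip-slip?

dip-slip = throw / sin(dip) = 130 / sin(35.5°) = 224 m

224 m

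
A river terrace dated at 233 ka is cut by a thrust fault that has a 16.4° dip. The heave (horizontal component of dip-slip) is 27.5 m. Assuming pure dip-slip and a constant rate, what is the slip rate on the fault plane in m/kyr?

0.123 m/kyr

dip-slip = heave / cos(dip) = 27.5 m / cos(16.4°) = 28.67 m
rate = 28.67 m / 233 ka = 0.000123 m/yr = 0.123 m/kyr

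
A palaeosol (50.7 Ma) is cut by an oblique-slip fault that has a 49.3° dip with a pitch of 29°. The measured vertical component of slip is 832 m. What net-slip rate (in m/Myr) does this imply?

44.6 m/Myr

dip-slip = throw / sin(dip) = 832 / sin(49.3°) = 1097 m
net slip = dip-slip / sin(rake) = 1097 / sin(29°) = 2264 m
rate = 2264 m / 50.7 Ma = 0.0000446 m/yr = 44.6 m/Myr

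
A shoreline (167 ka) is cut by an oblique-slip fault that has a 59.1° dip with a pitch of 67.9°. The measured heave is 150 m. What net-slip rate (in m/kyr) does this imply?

dip-slip = heave / cos(dip) = 150 / cos(59.1°) = 292.1 m
net slip = dip-slip / sin(rake) = 292.1 / sin(67.9°) = 315.3 m
rate = 315.3 m / 167 ka = 0.00189 m/yr = 1.89 m/kyr

1.89 m/kyr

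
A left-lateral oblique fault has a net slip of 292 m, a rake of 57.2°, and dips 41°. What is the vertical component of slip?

dip-slip = net slip × sin(rake) = 292 m × sin(57.2°) = 245.4 m
throw = dip-slip × sin(dip) = 245.4 × sin(41°) = 161 m

161 m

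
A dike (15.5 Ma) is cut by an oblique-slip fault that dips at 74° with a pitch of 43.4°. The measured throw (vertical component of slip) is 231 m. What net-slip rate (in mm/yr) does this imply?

0.0226 mm/yr

dip-slip = throw / sin(dip) = 231 / sin(74°) = 240.3 m
net slip = dip-slip / sin(rake) = 240.3 / sin(43.4°) = 349.8 m
rate = 349.8 m / 15.5 Ma = 0.0000226 m/yr = 0.0226 mm/yr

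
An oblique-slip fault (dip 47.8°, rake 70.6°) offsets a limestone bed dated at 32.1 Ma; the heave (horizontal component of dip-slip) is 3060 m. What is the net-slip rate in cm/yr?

0.0150 cm/yr

dip-slip = heave / cos(dip) = 3060 / cos(47.8°) = 4555 m
net slip = dip-slip / sin(rake) = 4555 / sin(70.6°) = 4830 m
rate = 4830 m / 32.1 Ma = 0.000150 m/yr = 0.0150 cm/yr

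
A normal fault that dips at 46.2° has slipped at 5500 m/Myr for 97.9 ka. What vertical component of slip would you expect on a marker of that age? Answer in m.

dip-slip = rate × time = 5500 m/Myr × 97.9 ka = 538.4 m
throw = dip-slip × sin(dip) = 538.4 × sin(46.2°) = 389 m

389 m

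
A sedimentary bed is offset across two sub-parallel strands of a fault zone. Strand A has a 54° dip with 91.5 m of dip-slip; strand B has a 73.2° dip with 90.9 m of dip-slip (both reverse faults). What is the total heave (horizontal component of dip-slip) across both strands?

heave_A = 91.5 × cos(54°) = 53.78 m
heave_B = 90.9 × cos(73.2°) = 26.27 m
total = 53.78 + 26.27 = 80.1 m

80.1 m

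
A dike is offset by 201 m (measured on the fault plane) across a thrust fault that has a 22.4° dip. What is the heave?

heave = dip-slip × cos(dip) = 201 m × cos(22.4°) = 186 m

186 m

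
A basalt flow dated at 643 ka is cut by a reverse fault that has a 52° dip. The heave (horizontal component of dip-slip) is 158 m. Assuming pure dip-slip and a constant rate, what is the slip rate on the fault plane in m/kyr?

0.399 m/kyr

dip-slip = heave / cos(dip) = 158 m / cos(52°) = 256.6 m
rate = 256.6 m / 643 ka = 0.000399 m/yr = 0.399 m/kyr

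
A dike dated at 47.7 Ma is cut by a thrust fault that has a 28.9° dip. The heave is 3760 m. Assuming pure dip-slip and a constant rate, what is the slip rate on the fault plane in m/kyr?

dip-slip = heave / cos(dip) = 3760 m / cos(28.9°) = 4295 m
rate = 4295 m / 47.7 Ma = 0.0000900 m/yr = 0.0900 m/kyr

0.0900 m/kyr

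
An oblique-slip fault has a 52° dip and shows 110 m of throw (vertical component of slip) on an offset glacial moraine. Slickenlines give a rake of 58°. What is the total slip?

165 m

dip-slip = throw / sin(dip) = 110 / sin(52°) = 139.6 m
net slip = dip-slip / sin(rake) = 139.6 / sin(58°) = 165 m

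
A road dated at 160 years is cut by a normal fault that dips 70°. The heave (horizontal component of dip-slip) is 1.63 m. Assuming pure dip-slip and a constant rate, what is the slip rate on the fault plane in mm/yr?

dip-slip = heave / cos(dip) = 1.63 m / cos(70°) = 4.766 m
rate = 4.766 m / 160 years = 0.0298 m/yr = 29.8 mm/yr

29.8 mm/yr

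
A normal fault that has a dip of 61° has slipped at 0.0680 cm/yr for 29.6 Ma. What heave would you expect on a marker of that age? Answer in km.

dip-slip = rate × time = 0.0680 cm/yr × 29.6 Ma = 20130 m
heave = dip-slip × cos(dip) = 20130 × cos(61°) = 9760 m = 9.76 km

9.76 km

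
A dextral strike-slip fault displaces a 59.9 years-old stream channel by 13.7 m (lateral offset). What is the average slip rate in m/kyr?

rate = 13.7 m / 59.9 years = 0.229 m/yr = 229 m/kyr

229 m/kyr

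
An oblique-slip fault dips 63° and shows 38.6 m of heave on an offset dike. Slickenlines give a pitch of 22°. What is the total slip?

dip-slip = heave / cos(dip) = 38.6 / cos(63°) = 85.02 m
net slip = dip-slip / sin(rake) = 85.02 / sin(22°) = 227 m

227 m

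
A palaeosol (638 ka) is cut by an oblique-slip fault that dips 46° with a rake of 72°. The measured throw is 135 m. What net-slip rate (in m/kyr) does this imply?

dip-slip = throw / sin(dip) = 135 / sin(46°) = 187.7 m
net slip = dip-slip / sin(rake) = 187.7 / sin(72°) = 197.3 m
rate = 197.3 m / 638 ka = 0.000309 m/yr = 0.309 m/kyr

0.309 m/kyr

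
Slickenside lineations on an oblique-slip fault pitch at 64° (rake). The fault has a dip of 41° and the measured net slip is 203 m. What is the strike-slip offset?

89 m

strike-slip = net slip × cos(rake) = 203 m × cos(64°) = 89 m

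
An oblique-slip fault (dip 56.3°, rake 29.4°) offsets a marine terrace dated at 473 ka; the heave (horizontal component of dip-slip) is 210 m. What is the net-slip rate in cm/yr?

0.163 cm/yr

dip-slip = heave / cos(dip) = 210 / cos(56.3°) = 378.5 m
net slip = dip-slip / sin(rake) = 378.5 / sin(29.4°) = 771 m
rate = 771 m / 473 ka = 0.00163 m/yr = 0.163 cm/yr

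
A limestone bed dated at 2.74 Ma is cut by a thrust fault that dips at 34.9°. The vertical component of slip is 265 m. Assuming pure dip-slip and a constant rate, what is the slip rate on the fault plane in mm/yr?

dip-slip = throw / sin(dip) = 265 m / sin(34.9°) = 463.2 m
rate = 463.2 m / 2.74 Ma = 0.000169 m/yr = 0.169 mm/yr

0.169 mm/yr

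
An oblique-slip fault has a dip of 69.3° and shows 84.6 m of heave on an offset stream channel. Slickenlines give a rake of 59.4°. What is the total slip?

dip-slip = heave / cos(dip) = 84.6 / cos(69.3°) = 239.3 m
net slip = dip-slip / sin(rake) = 239.3 / sin(59.4°) = 278 m

278 m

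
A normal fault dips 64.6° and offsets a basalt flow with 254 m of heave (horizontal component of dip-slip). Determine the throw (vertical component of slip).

throw = heave × tan(dip) = 254 × tan(64.6°) = 535 m

535 m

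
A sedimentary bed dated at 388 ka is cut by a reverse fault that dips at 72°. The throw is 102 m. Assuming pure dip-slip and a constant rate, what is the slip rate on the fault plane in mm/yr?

dip-slip = throw / sin(dip) = 102 m / sin(72°) = 107.2 m
rate = 107.2 m / 388 ka = 0.000276 m/yr = 0.276 mm/yr

0.276 mm/yr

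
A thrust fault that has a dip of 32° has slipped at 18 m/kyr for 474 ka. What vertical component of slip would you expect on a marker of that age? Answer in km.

4.52 km

dip-slip = rate × time = 18 m/kyr × 474 ka = 8532 m
throw = dip-slip × sin(dip) = 8532 × sin(32°) = 4520 m = 4.52 km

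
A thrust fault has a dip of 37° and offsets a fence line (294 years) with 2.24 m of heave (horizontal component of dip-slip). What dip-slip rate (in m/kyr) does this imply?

dip-slip = heave / cos(dip) = 2.24 m / cos(37°) = 2.805 m
rate = 2.805 m / 294 years = 0.00954 m/yr = 9.54 m/kyr

9.54 m/kyr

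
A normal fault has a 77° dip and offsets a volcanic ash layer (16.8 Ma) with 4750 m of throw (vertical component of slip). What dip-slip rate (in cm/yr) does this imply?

0.0290 cm/yr

dip-slip = throw / sin(dip) = 4750 m / sin(77°) = 4875 m
rate = 4875 m / 16.8 Ma = 0.000290 m/yr = 0.0290 cm/yr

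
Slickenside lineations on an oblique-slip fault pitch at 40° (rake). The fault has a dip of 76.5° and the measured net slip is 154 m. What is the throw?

dip-slip = net slip × sin(rake) = 154 m × sin(40°) = 98.99 m
throw = dip-slip × sin(dip) = 98.99 × sin(76.5°) = 96.3 m

96.3 m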